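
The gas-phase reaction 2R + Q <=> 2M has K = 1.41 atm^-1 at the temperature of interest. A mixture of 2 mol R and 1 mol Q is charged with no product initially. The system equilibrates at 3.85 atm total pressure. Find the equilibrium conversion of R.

X = 0.509

Basis: 2 mol R initially; let X = conversion of R. Extent ξ = X.
Mole table: n_R = 2 − 2X; n_Q = 1 − X; n_M = 2X.
n_T = Σnᵢ = 3 − X.
With p_i = (n_i/n_T)P, K = p_M^2 / (p_R^2 p_Q).
Equating to 1.41 atm^-1 and solving on 0 < X < 1: X = 0.509.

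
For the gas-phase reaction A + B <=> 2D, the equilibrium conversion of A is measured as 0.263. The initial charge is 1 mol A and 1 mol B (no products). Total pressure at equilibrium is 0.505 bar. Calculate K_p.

K_p = 0.509

Basis: 1 mol A initially; let X = conversion of A. Extent ξ = X.
At extent ξ: n_A = 1 − X; n_B = 1 − X; n_D = 2X.
n_T stays at 2 (no change in mole number).
At X = 0.263: n_A = 0.737, n_B = 0.737, n_D = 0.526, n_T = 2.
p_i = (n_i/n_T)·P. K_p = p_D^2 / (p_A p_B) = 0.509.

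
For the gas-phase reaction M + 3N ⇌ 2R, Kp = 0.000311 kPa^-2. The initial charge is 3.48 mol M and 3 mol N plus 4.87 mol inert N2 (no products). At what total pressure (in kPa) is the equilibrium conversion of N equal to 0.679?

Take 3 mol N as basis and let X be its fractional conversion, so ξ = X.
At extent ξ: n_M = 3.48 − X; n_N = 3 − 3X; n_R = 2X; n_I = 4.87 (inert).
Total moles n_T = 11.4 − 2X.
Kp = p_R^2 / (p_M p_N^3) with p_i = (n_i/n_T)·P.
At X = 0.679: the mole-fraction product g(X) = Π y_i^ν_i = 73.61. Since Kp = g(X)·P^{-2}, P = (g/Kp)^(1/2) = (73.61/0.000311)^(1/2) = 486 kPa.

P = 486 kPa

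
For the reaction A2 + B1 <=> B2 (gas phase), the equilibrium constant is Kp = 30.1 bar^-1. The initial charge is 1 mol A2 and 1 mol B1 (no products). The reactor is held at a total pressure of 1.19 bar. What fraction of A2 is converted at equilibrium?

Take 1 mol A2 as basis and let X be its fractional conversion, so ξ = X.
Moles: n_A2 = 1 − X; n_B1 = 1 − X; n_B2 = X.
n_T = Σnᵢ = 2 − X.
Mole fractions y_i = n_i/n_T; Kp = p_B2 / (p_A2 p_B1) with p_i = y_i·P.
Setting this equal to 30.1 bar^-1 and taking the physical root (0 < X < 1) gives X = 0.835.

X = 0.835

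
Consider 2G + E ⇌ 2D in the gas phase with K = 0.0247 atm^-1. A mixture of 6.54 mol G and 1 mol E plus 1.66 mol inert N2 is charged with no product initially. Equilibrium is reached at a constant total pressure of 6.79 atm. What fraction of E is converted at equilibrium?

X = 0.331

Basis: 1 mol E initially; let X = conversion of E. Extent ξ = X.
Mole table: n_G = 6.54 − 2X; n_E = 1 − X; n_D = 2X; n_I = 1.66 (inert).
Summing: n_T = 9.2 − X.
y_i = n_i/n_T, p_i = y_i·P. K = p_D^2 / (p_G^2 p_E).
This yields a degree-3 equation in X; solving on (0,1), X = 0.331.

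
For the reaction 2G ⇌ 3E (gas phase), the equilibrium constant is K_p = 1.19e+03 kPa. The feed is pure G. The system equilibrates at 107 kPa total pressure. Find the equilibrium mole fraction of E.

y_E = 0.790

Basis: 1 mol G initially; let X = conversion of G. Extent ξ = 0.5X.
Species balance: n_G = 1 − X; n_E = 1.5X.
Summing: n_T = 1 + 0.5X.
Mole fractions y_i = n_i/n_T; K_p = p_E^3 / (p_G^2) with p_i = y_i·P.
Substituting and setting equal to 1.19e+03 kPa gives a polynomial in X; the root in (0,1) is X = 0.714.
Then n_E = 1.07, n_T = 1.36, so y_E = 0.790.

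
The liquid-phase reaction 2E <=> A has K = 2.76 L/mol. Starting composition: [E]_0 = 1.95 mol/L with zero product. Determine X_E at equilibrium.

X = 0.738

Let X = conversion of E; extent ξ = 1.95X/2 mol/L.
Concentrations: [E] = 1.95 − 1.95X; [A] = 0.975X.
K = [A] / ([E]^2).
Setting equal to 2.76 and solving for X on (0,1) gives X = 0.738.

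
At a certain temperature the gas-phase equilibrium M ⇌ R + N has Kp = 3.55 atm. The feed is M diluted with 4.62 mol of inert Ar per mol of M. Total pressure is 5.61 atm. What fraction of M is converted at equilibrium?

Take 1 mol M as basis and let X be its fractional conversion, so ξ = X.
Species balance: n_M = 1 − X; n_R = X; n_N = X; n_I = 4.62 (inert).
n_T = Σnᵢ = 5.62 + X.
y_i = n_i/n_T, p_i = y_i·P. Kp = p_R p_N / (p_M).
Substituting and setting equal to 3.55 atm gives a polynomial in X; the root in (0,1) is X = 0.831.

X = 0.831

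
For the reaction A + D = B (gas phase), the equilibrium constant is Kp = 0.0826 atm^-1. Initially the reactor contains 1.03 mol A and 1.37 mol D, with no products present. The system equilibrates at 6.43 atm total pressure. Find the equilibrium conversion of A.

X = 0.219

Take 1.03 mol A as basis and let X be its fractional conversion, so ξ = 1.03X.
Species balance: n_A = 1.03 − 1.03X; n_D = 1.37 − 1.03X; n_B = 1.03X.
n_T = Σnᵢ = 2.4 − 1.03X.
y_i = n_i/n_T, p_i = y_i·P. Kp = p_B / (p_A p_D).
Substituting and setting equal to 0.0826 atm^-1 gives a polynomial in X; the root in (0,1) is X = 0.219.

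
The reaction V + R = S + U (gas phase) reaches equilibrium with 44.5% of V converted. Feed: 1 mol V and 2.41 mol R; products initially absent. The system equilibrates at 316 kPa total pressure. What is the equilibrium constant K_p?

Take 1 mol V as basis and let X be its fractional conversion, so ξ = X.
Species balance: n_V = 1 − X; n_R = 2.41 − X; n_S = X; n_U = X.
Since Δν = 0, n_T = 3.41 throughout.
At X = 0.445: n_V = 0.555, n_R = 1.97, n_S = 0.445, n_U = 0.445, n_T = 3.41.
p_i = (n_i/n_T)·P. K_p = p_S p_U / (p_V p_R) = 0.182.

K_p = 0.182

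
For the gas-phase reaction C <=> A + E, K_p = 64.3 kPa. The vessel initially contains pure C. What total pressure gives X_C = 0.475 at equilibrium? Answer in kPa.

Let X = conversion of C (basis 1 mol C); extent of reaction ξ = X.
Species balance: n_C = 1 − X; n_A = X; n_E = X.
Total moles n_T = 1 + X.
K_p = p_A p_E / (p_C) with p_i = (n_i/n_T)·P.
At X = 0.475: the mole-fraction product g(X) = Π y_i^ν_i = 0.2914. Since K_p = g(X)·P^{1}, P = (K_p/g)^(1/1) = (64.3/0.2914)^(1/1) = 221 kPa.

P = 221 kPa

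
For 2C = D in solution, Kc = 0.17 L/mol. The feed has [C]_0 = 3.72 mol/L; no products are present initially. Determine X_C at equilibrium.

Let X = conversion of C; extent ξ = 3.72X/2 mol/L.
Concentrations: [C] = 3.72 − 3.72X; [D] = 1.86X.
Kc = [D] / ([C]^2).
Setting equal to 0.17 and solving for X on (0,1) gives X = 0.422.

X = 0.422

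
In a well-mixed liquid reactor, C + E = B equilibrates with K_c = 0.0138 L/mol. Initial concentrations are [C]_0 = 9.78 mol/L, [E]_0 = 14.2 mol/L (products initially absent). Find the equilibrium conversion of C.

Let X = conversion of C; extent ξ = 9.78·X mol/L.
Concentrations: [C] = 9.78 − 9.78X; [E] = 14.2 − 9.78X; [B] = 9.78X.
K_c = [B] / ([C] [E]).
This equals 0.0138 at X = 0.150 (the root in 0 < X < 1).

X = 0.150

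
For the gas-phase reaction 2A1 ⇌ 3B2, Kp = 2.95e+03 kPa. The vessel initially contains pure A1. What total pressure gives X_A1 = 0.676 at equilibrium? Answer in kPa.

P = 397 kPa

Take 1 mol A1 as basis and let X be its fractional conversion, so ξ = 0.5X.
At extent ξ: n_A1 = 1 − X; n_B2 = 1.5X.
Summing: n_T = 1 + 0.5X.
Kp = p_B2^3 / (p_A1^2) with p_i = (n_i/n_T)·P.
At X = 0.676: the mole-fraction product g(X) = Π y_i^ν_i = 7.423. Since Kp = g(X)·P^{1}, P = (Kp/g)^(1/1) = (2.95e+03/7.423)^(1/1) = 397 kPa.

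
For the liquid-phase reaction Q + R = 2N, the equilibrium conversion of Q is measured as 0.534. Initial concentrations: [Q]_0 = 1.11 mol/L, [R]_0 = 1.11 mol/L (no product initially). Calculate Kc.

Kc = 5.25

Let X = conversion of Q.
Concentrations: [Q] = 1.11 − 1.11X; [R] = 1.11 − 1.11X; [N] = 2.22X.
At X = 0.534: [Q] = 0.517, [R] = 0.517, [N] = 1.19.
Kc = [N]^2 / ([Q] [R]) = 5.25.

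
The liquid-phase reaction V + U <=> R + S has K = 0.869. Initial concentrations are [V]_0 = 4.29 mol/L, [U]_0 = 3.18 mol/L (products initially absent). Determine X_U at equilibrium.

Let X = conversion of U; extent ξ = 3.18·X mol/L.
Concentrations: [V] = 4.29 − 3.18X; [U] = 3.18 − 3.18X; [R] = 3.18X; [S] = 3.18X.
K = [R] [S] / ([V] [U]).
This equals 0.869 at X = 0.555 (the root in 0 < X < 1).

X = 0.555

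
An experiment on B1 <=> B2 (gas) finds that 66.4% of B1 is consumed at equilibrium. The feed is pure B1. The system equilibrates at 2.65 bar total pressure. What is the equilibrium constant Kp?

Kp = 1.98

Take 1 mol B1 as basis and let X be its fractional conversion, so ξ = X.
Mole table: n_B1 = 1 − X; n_B2 = X.
n_T stays at 1 (no change in mole number).
At X = 0.664: n_B1 = 0.336, n_B2 = 0.664, n_T = 1.
p_i = (n_i/n_T)·P. Kp = p_B2 / (p_B1) = 1.98.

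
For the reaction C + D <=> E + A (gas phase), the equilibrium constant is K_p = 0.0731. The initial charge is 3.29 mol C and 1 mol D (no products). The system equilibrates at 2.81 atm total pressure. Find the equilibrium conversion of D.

Basis: 1 mol D initially; let X = conversion of D. Extent ξ = X.
Mole table: n_C = 3.29 − X; n_D = 1 − X; n_E = X; n_A = X.
Since Δν = 0, n_T = 4.29 throughout.
Mole fractions y_i = n_i/n_T; K_p = p_E p_A / (p_C p_D) with p_i = y_i·P.
Substituting and setting equal to 0.0731 gives a polynomial in X; the root in (0,1) is X = 0.368.

X = 0.368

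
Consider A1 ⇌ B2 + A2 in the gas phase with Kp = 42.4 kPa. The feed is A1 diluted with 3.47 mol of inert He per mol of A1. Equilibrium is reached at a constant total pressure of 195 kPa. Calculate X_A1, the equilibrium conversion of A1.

Let X = conversion of A1 (basis 1 mol A1); extent of reaction ξ = X.
Mole table: n_A1 = 1 − X; n_B2 = X; n_A2 = X; n_I = 3.47 (inert).
Total moles n_T = 4.47 + X.
Mole fractions y_i = n_i/n_T; Kp = p_B2 p_A2 / (p_A1) with p_i = y_i·P.
Equating to 42.4 kPa and solving on 0 < X < 1: X = 0.636.

X = 0.636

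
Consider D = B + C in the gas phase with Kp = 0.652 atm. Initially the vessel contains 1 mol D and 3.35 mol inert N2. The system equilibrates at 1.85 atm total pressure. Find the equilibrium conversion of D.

Basis: 1 mol D initially; let X = conversion of D. Extent ξ = X.
Species balance: n_D = 1 − X; n_B = X; n_C = X; n_I = 3.35 (inert).
Summing: n_T = 4.35 + X.
y_i = n_i/n_T, p_i = y_i·P. Kp = p_B p_C / (p_D).
This yields a degree-2 equation in X; solving on (0,1), X = 0.714.

X = 0.714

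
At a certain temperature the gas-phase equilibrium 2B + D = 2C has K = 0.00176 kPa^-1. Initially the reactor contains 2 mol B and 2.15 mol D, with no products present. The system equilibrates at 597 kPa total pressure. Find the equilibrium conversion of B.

Take 2 mol B as basis and let X be its fractional conversion, so ξ = X.
Moles: n_B = 2 − 2X; n_D = 2.15 − X; n_C = 2X.
Summing: n_T = 4.15 − X.
With p_i = (n_i/n_T)P, K = p_C^2 / (p_B^2 p_D).
Substituting and setting equal to 0.00176 kPa^-1 gives a polynomial in X; the root in (0,1) is X = 0.411.

X = 0.411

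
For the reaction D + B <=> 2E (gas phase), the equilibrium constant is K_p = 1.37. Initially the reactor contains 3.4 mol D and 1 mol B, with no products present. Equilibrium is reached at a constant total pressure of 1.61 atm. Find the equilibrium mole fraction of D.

Take 1 mol B as basis and let X be its fractional conversion, so ξ = X.
Mole table: n_D = 3.4 − X; n_B = 1 − X; n_E = 2X.
Total moles n_T = 4.4 (Δν = 0, constant).
y_i = n_i/n_T, p_i = y_i·P. K_p = p_E^2 / (p_D p_B).
Setting this equal to 1.37 and taking the physical root (0 < X < 1) gives X = 0.610.
Then n_D = 2.79, n_T = 4.4, so y_D = 0.634.

y_D = 0.634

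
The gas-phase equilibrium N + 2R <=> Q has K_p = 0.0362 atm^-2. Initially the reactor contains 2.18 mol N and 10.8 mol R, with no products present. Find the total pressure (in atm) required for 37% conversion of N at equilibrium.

Let X = conversion of N (basis 2.18 mol N); extent of reaction ξ = 2.18X.
Species balance: n_N = 2.18 − 2.18X; n_R = 10.8 − 4.36X; n_Q = 2.18X.
Total moles n_T = 13 − 4.36X.
K_p = p_Q / (p_N p_R^2) with p_i = (n_i/n_T)·P.
At X = 0.37: the mole-fraction product g(X) = Π y_i^ν_i = 0.8991. Since K_p = g(X)·P^{-2}, P = (g/K_p)^(1/2) = (0.8991/0.0362)^(1/2) = 4.98 atm.

P = 4.98 atm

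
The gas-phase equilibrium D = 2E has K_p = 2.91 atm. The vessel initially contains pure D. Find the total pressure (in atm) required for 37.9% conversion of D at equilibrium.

P = 4.34 atm

Take 1 mol D as basis and let X be its fractional conversion, so ξ = X.
At extent ξ: n_D = 1 − X; n_E = 2X.
n_T = Σnᵢ = 1 + X.
K_p = p_E^2 / (p_D) with p_i = (n_i/n_T)·P.
At X = 0.379: the mole-fraction product g(X) = Π y_i^ν_i = 0.6709. Since K_p = g(X)·P^{1}, P = (K_p/g)^(1/1) = (2.91/0.6709)^(1/1) = 4.34 atm.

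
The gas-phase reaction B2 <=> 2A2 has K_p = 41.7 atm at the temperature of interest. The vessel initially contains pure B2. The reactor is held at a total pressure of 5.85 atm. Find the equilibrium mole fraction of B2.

Let X = conversion of B2 (basis 1 mol B2); extent of reaction ξ = X.
Species balance: n_B2 = 1 − X; n_A2 = 2X.
Total moles n_T = 1 + X.
With p_i = (n_i/n_T)P, K_p = p_A2^2 / (p_B2).
Setting this equal to 41.7 atm and taking the physical root (0 < X < 1) gives X = 0.800.
Then n_B2 = 0.2, n_T = 1.8, so y_B2 = 0.111.

y_B2 = 0.111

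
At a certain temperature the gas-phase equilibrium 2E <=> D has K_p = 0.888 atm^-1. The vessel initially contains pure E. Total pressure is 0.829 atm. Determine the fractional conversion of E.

X = 0.497

Take 1 mol E as basis and let X be its fractional conversion, so ξ = 0.5X.
Moles: n_E = 1 − X; n_D = 0.5X.
Summing: n_T = 1 − 0.5X.
With p_i = (n_i/n_T)P, K_p = p_D / (p_E^2).
Substituting and setting equal to 0.888 atm^-1 gives a polynomial in X; the root in (0,1) is X = 0.497.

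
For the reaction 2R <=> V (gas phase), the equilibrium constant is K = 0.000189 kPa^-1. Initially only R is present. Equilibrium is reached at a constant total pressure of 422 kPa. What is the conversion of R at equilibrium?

X = 0.129

Let X = conversion of R (basis 1 mol R); extent of reaction ξ = 0.5X.
Mole table: n_R = 1 − X; n_V = 0.5X.
n_T = Σnᵢ = 1 − 0.5X.
With p_i = (n_i/n_T)P, K = p_V / (p_R^2).
Equating to 0.000189 kPa^-1 and solving on 0 < X < 1: X = 0.129.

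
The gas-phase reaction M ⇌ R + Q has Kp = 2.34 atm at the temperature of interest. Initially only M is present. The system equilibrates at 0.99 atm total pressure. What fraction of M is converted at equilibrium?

Take 1 mol M as basis and let X be its fractional conversion, so ξ = X.
At extent ξ: n_M = 1 − X; n_R = X; n_Q = X.
Summing: n_T = 1 + X.
Mole fractions y_i = n_i/n_T; Kp = p_R p_Q / (p_M) with p_i = y_i·P.
Substituting and setting equal to 2.34 atm gives a polynomial in X; the root in (0,1) is X = 0.838.

X = 0.838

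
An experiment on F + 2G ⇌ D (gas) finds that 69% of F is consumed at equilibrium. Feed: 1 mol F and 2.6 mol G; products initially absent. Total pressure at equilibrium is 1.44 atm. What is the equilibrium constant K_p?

K_p = 3.55 atm^-2

Basis: 1 mol F initially; let X = conversion of F. Extent ξ = X.
Mole table: n_F = 1 − X; n_G = 2.6 − 2X; n_D = X.
Summing: n_T = 3.6 − 2X.
At X = 0.69: n_F = 0.31, n_G = 1.22, n_D = 0.69, n_T = 2.22.
p_i = (n_i/n_T)·P. K_p = p_D / (p_F p_G^2) = 3.55 atm^-2.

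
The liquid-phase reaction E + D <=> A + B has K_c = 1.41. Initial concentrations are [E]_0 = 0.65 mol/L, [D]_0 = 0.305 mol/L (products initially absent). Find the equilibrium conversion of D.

X = 0.730

Let X = conversion of D; extent ξ = 0.305·X mol/L.
Concentrations: [E] = 0.65 − 0.305X; [D] = 0.305 − 0.305X; [A] = 0.305X; [B] = 0.305X.
K_c = [A] [B] / ([E] [D]).
Setting equal to 1.41 and solving for X on (0,1) gives X = 0.730.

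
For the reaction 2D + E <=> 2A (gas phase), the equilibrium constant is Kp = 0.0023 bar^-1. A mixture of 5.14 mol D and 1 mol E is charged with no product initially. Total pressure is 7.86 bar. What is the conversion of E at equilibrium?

Let X = conversion of E (basis 1 mol E); extent of reaction ξ = X.
Species balance: n_D = 5.14 − 2X; n_E = 1 − X; n_A = 2X.
Summing: n_T = 6.14 − X.
y_i = n_i/n_T, p_i = y_i·P. Kp = p_A^2 / (p_D^2 p_E).
This yields a degree-3 equation in X; solving on (0,1), X = 0.125.

X = 0.125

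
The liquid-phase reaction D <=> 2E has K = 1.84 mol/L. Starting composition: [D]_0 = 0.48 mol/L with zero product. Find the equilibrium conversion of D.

X = 0.611

Let X = conversion of D; extent ξ = 0.48·X mol/L.
Concentrations: [D] = 0.48 − 0.48X; [E] = 0.96X.
K = [E]^2 / ([D]).
Equating to 1.84 mol/L: the physical root is X = 0.611.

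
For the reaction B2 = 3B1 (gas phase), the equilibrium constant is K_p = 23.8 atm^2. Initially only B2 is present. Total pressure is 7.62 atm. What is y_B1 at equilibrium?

y_B1 = 0.563

Take 1 mol B2 as basis and let X be its fractional conversion, so ξ = X.
Mole table: n_B2 = 1 − X; n_B1 = 3X.
Summing: n_T = 1 + 2X.
y_i = n_i/n_T, p_i = y_i·P. K_p = p_B1^3 / (p_B2).
This yields a degree-3 equation in X; solving on (0,1), X = 0.301.
Then n_B1 = 0.903, n_T = 1.6, so y_B1 = 0.563.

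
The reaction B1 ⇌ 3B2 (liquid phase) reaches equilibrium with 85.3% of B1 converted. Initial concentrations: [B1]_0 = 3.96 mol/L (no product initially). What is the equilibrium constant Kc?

Let X = conversion of B1.
Concentrations: [B1] = 3.96 − 3.96X; [B2] = 11.9X.
At X = 0.853: [B1] = 0.582, [B2] = 10.1.
Kc = [B2]^3 / ([B1]) = 1.79e+03 (mol/L)^2.

Kc = 1.79e+03 (mol/L)^2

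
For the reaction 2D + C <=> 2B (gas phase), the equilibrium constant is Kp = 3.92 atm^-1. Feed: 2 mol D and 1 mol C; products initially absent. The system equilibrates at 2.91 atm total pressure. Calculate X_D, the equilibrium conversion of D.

Take 2 mol D as basis and let X be its fractional conversion, so ξ = X.
Mole table: n_D = 2 − 2X; n_C = 1 − X; n_B = 2X.
n_T = Σnᵢ = 3 − X.
With p_i = (n_i/n_T)P, Kp = p_B^2 / (p_D^2 p_C).
Equating to 3.92 atm^-1 and solving on 0 < X < 1: X = 0.584.

X = 0.584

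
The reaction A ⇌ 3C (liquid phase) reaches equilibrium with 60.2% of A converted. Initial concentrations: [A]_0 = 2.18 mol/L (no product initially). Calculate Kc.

Kc = 70.3 (mol/L)^2

Let X = conversion of A.
Concentrations: [A] = 2.18 − 2.18X; [C] = 6.54X.
At X = 0.602: [A] = 0.868, [C] = 3.94.
Kc = [C]^3 / ([A]) = 70.3 (mol/L)^2.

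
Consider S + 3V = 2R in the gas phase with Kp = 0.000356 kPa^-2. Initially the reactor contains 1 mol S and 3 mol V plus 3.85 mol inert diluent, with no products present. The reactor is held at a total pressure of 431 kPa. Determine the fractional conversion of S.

Take 1 mol S as basis and let X be its fractional conversion, so ξ = X.
At extent ξ: n_S = 1 − X; n_V = 3 − 3X; n_R = 2X; n_I = 3.85 (inert).
Total moles n_T = 7.85 − 2X.
y_i = n_i/n_T, p_i = y_i·P. Kp = p_R^2 / (p_S p_V^3).
Substituting and setting equal to 0.000356 kPa^-2 gives a polynomial in X; the root in (0,1) is X = 0.573.

X = 0.573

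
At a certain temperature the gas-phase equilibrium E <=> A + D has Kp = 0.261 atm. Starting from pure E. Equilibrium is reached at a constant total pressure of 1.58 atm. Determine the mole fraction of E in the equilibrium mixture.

y_E = 0.453

Let X = conversion of E (basis 1 mol E); extent of reaction ξ = X.
Moles: n_E = 1 − X; n_A = X; n_D = X.
Summing: n_T = 1 + X.
Mole fractions y_i = n_i/n_T; Kp = p_A p_D / (p_E) with p_i = y_i·P.
Substituting and setting equal to 0.261 atm gives a polynomial in X; the root in (0,1) is X = 0.377.
Then n_E = 0.623, n_T = 1.38, so y_E = 0.453.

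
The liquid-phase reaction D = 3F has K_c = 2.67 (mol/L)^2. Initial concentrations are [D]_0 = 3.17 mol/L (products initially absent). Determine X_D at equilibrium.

Let X = conversion of D; extent ξ = 3.17·X mol/L.
Concentrations: [D] = 3.17 − 3.17X; [F] = 9.51X.
K_c = [F]^3 / ([D]).
This equals 2.67 at X = 0.199 (the root in 0 < X < 1).

X = 0.199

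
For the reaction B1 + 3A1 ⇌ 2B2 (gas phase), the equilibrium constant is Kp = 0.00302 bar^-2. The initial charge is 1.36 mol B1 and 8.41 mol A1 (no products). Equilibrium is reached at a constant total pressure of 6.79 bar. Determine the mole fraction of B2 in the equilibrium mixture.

y_B2 = 0.088

Basis: 1.36 mol B1 initially; let X = conversion of B1. Extent ξ = 1.36X.
Mole table: n_B1 = 1.36 − 1.36X; n_A1 = 8.41 − 4.08X; n_B2 = 2.72X.
Summing: n_T = 9.77 − 2.72X.
With p_i = (n_i/n_T)P, Kp = p_B2^2 / (p_B1 p_A1^3).
This yields a degree-4 equation in X; solving on (0,1), X = 0.291.
Then n_B2 = 0.792, n_T = 8.98, so y_B2 = 0.088.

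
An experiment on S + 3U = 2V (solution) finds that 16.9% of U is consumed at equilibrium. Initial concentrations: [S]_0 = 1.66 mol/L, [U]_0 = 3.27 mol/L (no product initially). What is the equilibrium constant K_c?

Let X = conversion of U.
Concentrations: [S] = 1.66 − 1.09X; [U] = 3.27 − 3.27X; [V] = 2.18X.
At X = 0.169: [S] = 1.48, [U] = 2.72, [V] = 0.368.
K_c = [V]^2 / ([S] [U]^3) = 0.00458 (mol/L)^-2.

K_c = 0.00458 (mol/L)^-2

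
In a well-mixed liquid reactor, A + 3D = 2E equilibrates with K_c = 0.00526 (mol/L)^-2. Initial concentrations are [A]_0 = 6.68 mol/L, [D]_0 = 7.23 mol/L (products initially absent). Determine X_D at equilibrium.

X = 0.361

Let X = conversion of D; extent ξ = 7.23X/3 mol/L.
Concentrations: [A] = 6.68 − 2.41X; [D] = 7.23 − 7.23X; [E] = 4.82X.
K_c = [E]^2 / ([A] [D]^3).
This equals 0.00526 at X = 0.361 (the root in 0 < X < 1).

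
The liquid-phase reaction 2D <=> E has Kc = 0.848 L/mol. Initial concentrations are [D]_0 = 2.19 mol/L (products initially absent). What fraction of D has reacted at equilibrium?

Let X = conversion of D; extent ξ = 2.19X/2 mol/L.
Concentrations: [D] = 2.19 − 2.19X; [E] = 1.09X.
Kc = [E] / ([D]^2).
Equating to 0.848 L/mol: the physical root is X = 0.599.

X = 0.599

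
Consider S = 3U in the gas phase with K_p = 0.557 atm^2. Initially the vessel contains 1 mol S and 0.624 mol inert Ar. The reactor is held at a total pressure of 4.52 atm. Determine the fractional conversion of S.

X = 0.147

Basis: 1 mol S initially; let X = conversion of S. Extent ξ = X.
Moles: n_S = 1 − X; n_U = 3X; n_I = 0.624 (inert).
n_T = Σnᵢ = 1.62 + 2X.
y_i = n_i/n_T, p_i = y_i·P. K_p = p_U^3 / (p_S).
Setting this equal to 0.557 atm^2 and taking the physical root (0 < X < 1) gives X = 0.147.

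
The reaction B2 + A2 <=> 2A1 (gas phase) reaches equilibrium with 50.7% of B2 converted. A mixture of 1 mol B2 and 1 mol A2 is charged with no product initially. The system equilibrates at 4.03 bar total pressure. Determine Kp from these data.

Kp = 4.23

Basis: 1 mol B2 initially; let X = conversion of B2. Extent ξ = X.
Mole table: n_B2 = 1 − X; n_A2 = 1 − X; n_A1 = 2X.
Since Δν = 0, n_T = 2 throughout.
At X = 0.507: n_B2 = 0.493, n_A2 = 0.493, n_A1 = 1.01, n_T = 2.
p_i = (n_i/n_T)·P. Kp = p_A1^2 / (p_B2 p_A2) = 4.23.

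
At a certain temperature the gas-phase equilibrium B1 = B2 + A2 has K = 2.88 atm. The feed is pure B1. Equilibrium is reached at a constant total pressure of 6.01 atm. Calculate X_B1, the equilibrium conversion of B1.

X = 0.569

Basis: 1 mol B1 initially; let X = conversion of B1. Extent ξ = X.
Mole table: n_B1 = 1 − X; n_B2 = X; n_A2 = X.
n_T = Σnᵢ = 1 + X.
With p_i = (n_i/n_T)P, K = p_B2 p_A2 / (p_B1).
Substituting and setting equal to 2.88 atm gives a polynomial in X; the root in (0,1) is X = 0.569.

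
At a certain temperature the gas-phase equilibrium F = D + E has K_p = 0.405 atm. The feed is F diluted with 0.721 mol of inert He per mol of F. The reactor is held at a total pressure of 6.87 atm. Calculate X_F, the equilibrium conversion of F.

X = 0.290

Let X = conversion of F (basis 1 mol F); extent of reaction ξ = X.
At extent ξ: n_F = 1 − X; n_D = X; n_E = X; n_I = 0.721 (inert).
Summing: n_T = 1.72 + X.
Mole fractions y_i = n_i/n_T; K_p = p_D p_E / (p_F) with p_i = y_i·P.
Setting this equal to 0.405 atm and taking the physical root (0 < X < 1) gives X = 0.290.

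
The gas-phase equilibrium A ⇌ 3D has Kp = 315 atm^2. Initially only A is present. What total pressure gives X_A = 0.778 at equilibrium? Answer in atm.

P = 5.99 atm

Basis: 1 mol A initially; let X = conversion of A. Extent ξ = X.
At extent ξ: n_A = 1 − X; n_D = 3X.
Summing: n_T = 1 + 2X.
Kp = p_D^3 / (p_A) with p_i = (n_i/n_T)·P.
At X = 0.778: the mole-fraction product g(X) = Π y_i^ν_i = 8.767. Since Kp = g(X)·P^{2}, P = (Kp/g)^(1/2) = (315/8.767)^(1/2) = 5.99 atm.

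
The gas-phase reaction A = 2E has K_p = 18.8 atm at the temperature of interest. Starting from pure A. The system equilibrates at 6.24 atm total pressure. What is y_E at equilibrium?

y_E = 0.792

Let X = conversion of A (basis 1 mol A); extent of reaction ξ = X.
At extent ξ: n_A = 1 − X; n_E = 2X.
Total moles n_T = 1 + X.
Mole fractions y_i = n_i/n_T; K_p = p_E^2 / (p_A) with p_i = y_i·P.
Substituting and setting equal to 18.8 atm gives a polynomial in X; the root in (0,1) is X = 0.655.
Then n_E = 1.31, n_T = 1.66, so y_E = 0.792.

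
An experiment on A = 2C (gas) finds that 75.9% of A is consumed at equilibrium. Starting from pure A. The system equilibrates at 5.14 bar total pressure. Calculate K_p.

Take 1 mol A as basis and let X be its fractional conversion, so ξ = X.
At extent ξ: n_A = 1 − X; n_C = 2X.
Summing: n_T = 1 + X.
At X = 0.759: n_A = 0.241, n_C = 1.52, n_T = 1.76.
p_i = (n_i/n_T)·P. K_p = p_C^2 / (p_A) = 27.9 bar.

K_p = 27.9 bar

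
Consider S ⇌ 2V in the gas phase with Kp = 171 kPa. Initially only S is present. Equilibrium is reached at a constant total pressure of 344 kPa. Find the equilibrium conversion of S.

X = 0.332

Take 1 mol S as basis and let X be its fractional conversion, so ξ = X.
Moles: n_S = 1 − X; n_V = 2X.
n_T = Σnᵢ = 1 + X.
Mole fractions y_i = n_i/n_T; Kp = p_V^2 / (p_S) with p_i = y_i·P.
This yields a degree-2 equation in X; solving on (0,1), X = 0.332.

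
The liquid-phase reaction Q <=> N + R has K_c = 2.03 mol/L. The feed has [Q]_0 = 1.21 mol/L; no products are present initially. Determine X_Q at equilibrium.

Let X = conversion of Q; extent ξ = 1.21·X mol/L.
Concentrations: [Q] = 1.21 − 1.21X; [N] = 1.21X; [R] = 1.21X.
K_c = [N] [R] / ([Q]).
Equating to 2.03 mol/L: the physical root is X = 0.704.

X = 0.704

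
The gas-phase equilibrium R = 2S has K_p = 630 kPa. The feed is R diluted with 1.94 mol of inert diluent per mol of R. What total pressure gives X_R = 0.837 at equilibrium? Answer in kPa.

Basis: 1 mol R initially; let X = conversion of R. Extent ξ = X.
At extent ξ: n_R = 1 − X; n_S = 2X; n_I = 1.94 (inert).
Total moles n_T = 2.94 + X.
K_p = p_S^2 / (p_R) with p_i = (n_i/n_T)·P.
At X = 0.837: the mole-fraction product g(X) = Π y_i^ν_i = 4.552. Since K_p = g(X)·P^{1}, P = (K_p/g)^(1/1) = (630/4.552)^(1/1) = 138 kPa.

P = 138 kPa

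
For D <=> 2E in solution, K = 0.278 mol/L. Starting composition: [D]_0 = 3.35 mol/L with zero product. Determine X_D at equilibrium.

X = 0.134

Let X = conversion of D; extent ξ = 3.35·X mol/L.
Concentrations: [D] = 3.35 − 3.35X; [E] = 6.7X.
K = [E]^2 / ([D]).
Equating to 0.278 mol/L: the physical root is X = 0.134.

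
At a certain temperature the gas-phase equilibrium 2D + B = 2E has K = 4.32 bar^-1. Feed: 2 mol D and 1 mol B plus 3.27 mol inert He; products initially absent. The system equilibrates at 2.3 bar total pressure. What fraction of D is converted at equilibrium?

Let X = conversion of D (basis 2 mol D); extent of reaction ξ = X.
Mole table: n_D = 2 − 2X; n_B = 1 − X; n_E = 2X; n_I = 3.27 (inert).
Summing: n_T = 6.27 − X.
y_i = n_i/n_T, p_i = y_i·P. K = p_E^2 / (p_D^2 p_B).
Substituting and setting equal to 4.32 bar^-1 gives a polynomial in X; the root in (0,1) is X = 0.485.

X = 0.485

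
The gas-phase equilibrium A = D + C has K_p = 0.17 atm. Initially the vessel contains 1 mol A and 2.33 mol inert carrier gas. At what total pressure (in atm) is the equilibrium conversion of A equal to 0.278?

P = 5.73 atm

Let X = conversion of A (basis 1 mol A); extent of reaction ξ = X.
At extent ξ: n_A = 1 − X; n_D = X; n_C = X; n_I = 2.33 (inert).
n_T = Σnᵢ = 3.33 + X.
K_p = p_D p_C / (p_A) with p_i = (n_i/n_T)·P.
At X = 0.278: the mole-fraction product g(X) = Π y_i^ν_i = 0.02967. Since K_p = g(X)·P^{1}, P = (K_p/g)^(1/1) = (0.17/0.02967)^(1/1) = 5.73 atm.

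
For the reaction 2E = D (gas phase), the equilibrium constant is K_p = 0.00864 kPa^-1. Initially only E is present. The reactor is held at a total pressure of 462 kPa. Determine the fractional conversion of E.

Basis: 1 mol E initially; let X = conversion of E. Extent ξ = 0.5X.
Species balance: n_E = 1 − X; n_D = 0.5X.
Total moles n_T = 1 − 0.5X.
Mole fractions y_i = n_i/n_T; K_p = p_D / (p_E^2) with p_i = y_i·P.
Equating to 0.00864 kPa^-1 and solving on 0 < X < 1: X = 0.757.

X = 0.757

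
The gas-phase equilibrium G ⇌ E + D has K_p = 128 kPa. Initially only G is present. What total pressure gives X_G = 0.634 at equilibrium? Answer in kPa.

P = 190 kPa

Let X = conversion of G (basis 1 mol G); extent of reaction ξ = X.
Moles: n_G = 1 − X; n_E = X; n_D = X.
n_T = Σnᵢ = 1 + X.
K_p = p_E p_D / (p_G) with p_i = (n_i/n_T)·P.
At X = 0.634: the mole-fraction product g(X) = Π y_i^ν_i = 0.6721. Since K_p = g(X)·P^{1}, P = (K_p/g)^(1/1) = (128/0.6721)^(1/1) = 190 kPa.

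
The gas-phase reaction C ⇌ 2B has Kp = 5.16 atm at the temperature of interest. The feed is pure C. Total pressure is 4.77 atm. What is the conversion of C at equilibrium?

Let X = conversion of C (basis 1 mol C); extent of reaction ξ = X.
Species balance: n_C = 1 − X; n_B = 2X.
n_T = Σnᵢ = 1 + X.
Mole fractions y_i = n_i/n_T; Kp = p_B^2 / (p_C) with p_i = y_i·P.
Equating to 5.16 atm and solving on 0 < X < 1: X = 0.461.

X = 0.461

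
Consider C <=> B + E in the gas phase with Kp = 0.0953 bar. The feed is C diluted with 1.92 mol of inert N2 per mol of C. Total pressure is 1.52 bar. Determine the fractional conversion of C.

Take 1 mol C as basis and let X be its fractional conversion, so ξ = X.
Species balance: n_C = 1 − X; n_B = X; n_E = X; n_I = 1.92 (inert).
Total moles n_T = 2.92 + X.
With p_i = (n_i/n_T)P, Kp = p_B p_E / (p_C).
Equating to 0.0953 bar and solving on 0 < X < 1: X = 0.362.

X = 0.362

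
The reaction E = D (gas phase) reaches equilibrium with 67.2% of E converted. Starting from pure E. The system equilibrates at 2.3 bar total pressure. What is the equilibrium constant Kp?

Basis: 1 mol E initially; let X = conversion of E. Extent ξ = X.
Moles: n_E = 1 − X; n_D = X.
Total moles n_T = 1 (Δν = 0, constant).
At X = 0.672: n_E = 0.328, n_D = 0.672, n_T = 1.
p_i = (n_i/n_T)·P. Kp = p_D / (p_E) = 2.05.

Kp = 2.05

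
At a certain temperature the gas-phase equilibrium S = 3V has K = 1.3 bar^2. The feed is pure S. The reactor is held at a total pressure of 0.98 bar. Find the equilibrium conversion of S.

Let X = conversion of S (basis 1 mol S); extent of reaction ξ = X.
At extent ξ: n_S = 1 − X; n_V = 3X.
Summing: n_T = 1 + 2X.
With p_i = (n_i/n_T)P, K = p_V^3 / (p_S).
Setting this equal to 1.3 bar^2 and taking the physical root (0 < X < 1) gives X = 0.464.

X = 0.464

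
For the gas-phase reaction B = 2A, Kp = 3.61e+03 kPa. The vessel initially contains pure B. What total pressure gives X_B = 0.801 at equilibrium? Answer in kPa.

Take 1 mol B as basis and let X be its fractional conversion, so ξ = X.
Species balance: n_B = 1 − X; n_A = 2X.
Total moles n_T = 1 + X.
Kp = p_A^2 / (p_B) with p_i = (n_i/n_T)·P.
At X = 0.801: the mole-fraction product g(X) = Π y_i^ν_i = 7.161. Since Kp = g(X)·P^{1}, P = (Kp/g)^(1/1) = (3.61e+03/7.161)^(1/1) = 504 kPa.

P = 504 kPa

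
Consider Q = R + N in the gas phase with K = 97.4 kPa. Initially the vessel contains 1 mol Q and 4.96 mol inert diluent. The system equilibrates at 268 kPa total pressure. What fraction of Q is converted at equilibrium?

Take 1 mol Q as basis and let X be its fractional conversion, so ξ = X.
Species balance: n_Q = 1 − X; n_R = X; n_N = X; n_I = 4.96 (inert).
n_T = Σnᵢ = 5.96 + X.
With p_i = (n_i/n_T)P, K = p_R p_N / (p_Q).
This yields a degree-2 equation in X; solving on (0,1), X = 0.762.

X = 0.762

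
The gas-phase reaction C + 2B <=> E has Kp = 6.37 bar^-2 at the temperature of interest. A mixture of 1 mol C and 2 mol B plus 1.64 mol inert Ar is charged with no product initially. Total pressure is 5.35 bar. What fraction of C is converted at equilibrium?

X = 0.784

Take 1 mol C as basis and let X be its fractional conversion, so ξ = X.
Species balance: n_C = 1 − X; n_B = 2 − 2X; n_E = X; n_I = 1.64 (inert).
Total moles n_T = 4.64 − 2X.
y_i = n_i/n_T, p_i = y_i·P. Kp = p_E / (p_C p_B^2).
This yields a degree-3 equation in X; solving on (0,1), X = 0.784.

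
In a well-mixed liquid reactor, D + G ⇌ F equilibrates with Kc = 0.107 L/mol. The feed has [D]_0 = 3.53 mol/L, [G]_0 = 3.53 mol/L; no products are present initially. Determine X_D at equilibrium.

Let X = conversion of D; extent ξ = 3.53·X mol/L.
Concentrations: [D] = 3.53 − 3.53X; [G] = 3.53 − 3.53X; [F] = 3.53X.
Kc = [F] / ([D] [G]).
Setting equal to 0.107 and solving for X on (0,1) gives X = 0.226.

X = 0.226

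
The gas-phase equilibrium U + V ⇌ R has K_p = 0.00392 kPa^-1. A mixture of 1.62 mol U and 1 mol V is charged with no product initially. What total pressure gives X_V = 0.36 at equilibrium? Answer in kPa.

P = 257 kPa

Basis: 1 mol V initially; let X = conversion of V. Extent ξ = X.
Moles: n_U = 1.62 − X; n_V = 1 − X; n_R = X.
n_T = Σnᵢ = 2.62 − X.
K_p = p_R / (p_U p_V) with p_i = (n_i/n_T)·P.
At X = 0.36: the mole-fraction product g(X) = Π y_i^ν_i = 1.009. Since K_p = g(X)·P^{-1}, P = (g/K_p)^(1/1) = (1.009/0.00392)^(1/1) = 257 kPa.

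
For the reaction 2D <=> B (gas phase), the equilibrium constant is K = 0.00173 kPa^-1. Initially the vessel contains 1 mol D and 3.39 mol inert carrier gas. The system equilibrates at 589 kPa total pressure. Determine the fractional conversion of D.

X = 0.261

Basis: 1 mol D initially; let X = conversion of D. Extent ξ = 0.5X.
Mole table: n_D = 1 − X; n_B = 0.5X; n_I = 3.39 (inert).
Total moles n_T = 4.39 − 0.5X.
Mole fractions y_i = n_i/n_T; K = p_B / (p_D^2) with p_i = y_i·P.
Substituting and setting equal to 0.00173 kPa^-1 gives a polynomial in X; the root in (0,1) is X = 0.261.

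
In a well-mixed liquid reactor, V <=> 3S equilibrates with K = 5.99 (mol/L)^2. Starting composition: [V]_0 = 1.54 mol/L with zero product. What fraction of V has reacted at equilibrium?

Let X = conversion of V; extent ξ = 1.54·X mol/L.
Concentrations: [V] = 1.54 − 1.54X; [S] = 4.62X.
K = [S]^3 / ([V]).
Setting equal to 5.99 and solving for X on (0,1) gives X = 0.386.

X = 0.386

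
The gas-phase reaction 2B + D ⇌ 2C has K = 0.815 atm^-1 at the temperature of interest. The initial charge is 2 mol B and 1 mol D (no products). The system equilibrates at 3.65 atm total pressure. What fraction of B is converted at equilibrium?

X = 0.446

Basis: 2 mol B initially; let X = conversion of B. Extent ξ = X.
At extent ξ: n_B = 2 − 2X; n_D = 1 − X; n_C = 2X.
Total moles n_T = 3 − X.
Mole fractions y_i = n_i/n_T; K = p_C^2 / (p_B^2 p_D) with p_i = y_i·P.
This yields a degree-3 equation in X; solving on (0,1), X = 0.446.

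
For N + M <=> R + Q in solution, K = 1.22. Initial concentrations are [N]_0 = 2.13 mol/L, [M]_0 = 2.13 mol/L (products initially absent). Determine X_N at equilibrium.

X = 0.525

Let X = conversion of N; extent ξ = 2.13·X mol/L.
Concentrations: [N] = 2.13 − 2.13X; [M] = 2.13 − 2.13X; [R] = 2.13X; [Q] = 2.13X.
K = [R] [Q] / ([N] [M]).
Solving K = 1.22 for X ∈ (0,1): X = 0.525.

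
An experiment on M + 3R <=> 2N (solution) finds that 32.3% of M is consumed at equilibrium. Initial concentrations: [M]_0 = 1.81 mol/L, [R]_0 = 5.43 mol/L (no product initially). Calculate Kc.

Kc = 0.0225 (mol/L)^-2

Let X = conversion of M.
Concentrations: [M] = 1.81 − 1.81X; [R] = 5.43 − 5.43X; [N] = 3.62X.
At X = 0.323: [M] = 1.23, [R] = 3.68, [N] = 1.17.
Kc = [N]^2 / ([M] [R]^3) = 0.0225 (mol/L)^-2.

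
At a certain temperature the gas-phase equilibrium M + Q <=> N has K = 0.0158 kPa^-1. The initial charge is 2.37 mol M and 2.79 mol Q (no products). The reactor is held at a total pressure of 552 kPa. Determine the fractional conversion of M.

Let X = conversion of M (basis 2.37 mol M); extent of reaction ξ = 2.37X.
At extent ξ: n_M = 2.37 − 2.37X; n_Q = 2.79 − 2.37X; n_N = 2.37X.
Summing: n_T = 5.16 − 2.37X.
y_i = n_i/n_T, p_i = y_i·P. K = p_N / (p_M p_Q).
Equating to 0.0158 kPa^-1 and solving on 0 < X < 1: X = 0.730.

X = 0.730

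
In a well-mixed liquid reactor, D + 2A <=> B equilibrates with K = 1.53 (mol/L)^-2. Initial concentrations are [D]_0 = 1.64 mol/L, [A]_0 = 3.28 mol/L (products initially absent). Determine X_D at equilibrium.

Let X = conversion of D; extent ξ = 1.64·X mol/L.
Concentrations: [D] = 1.64 − 1.64X; [A] = 3.28 − 3.28X; [B] = 1.64X.
K = [B] / ([D] [A]^2).
Equating to 1.53 (mol/L)^-2: the physical root is X = 0.658.

X = 0.658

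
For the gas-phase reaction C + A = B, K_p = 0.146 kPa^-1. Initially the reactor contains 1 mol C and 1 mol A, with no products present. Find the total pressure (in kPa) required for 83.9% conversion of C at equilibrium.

Basis: 1 mol C initially; let X = conversion of C. Extent ξ = X.
Species balance: n_C = 1 − X; n_A = 1 − X; n_B = X.
n_T = Σnᵢ = 2 − X.
K_p = p_B / (p_C p_A) with p_i = (n_i/n_T)·P.
At X = 0.839: the mole-fraction product g(X) = Π y_i^ν_i = 37.58. Since K_p = g(X)·P^{-1}, P = (g/K_p)^(1/1) = (37.58/0.146)^(1/1) = 257 kPa.

P = 257 kPa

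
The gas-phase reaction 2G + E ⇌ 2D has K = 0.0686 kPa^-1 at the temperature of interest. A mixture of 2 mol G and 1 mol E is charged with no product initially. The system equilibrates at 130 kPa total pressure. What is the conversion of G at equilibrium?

Basis: 2 mol G initially; let X = conversion of G. Extent ξ = X.
At extent ξ: n_G = 2 − 2X; n_E = 1 − X; n_D = 2X.
n_T = Σnᵢ = 3 − X.
y_i = n_i/n_T, p_i = y_i·P. K = p_D^2 / (p_G^2 p_E).
Setting this equal to 0.0686 kPa^-1 and taking the physical root (0 < X < 1) gives X = 0.559.

X = 0.559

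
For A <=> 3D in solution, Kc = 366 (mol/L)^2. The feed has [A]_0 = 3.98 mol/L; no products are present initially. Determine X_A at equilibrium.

Let X = conversion of A; extent ξ = 3.98·X mol/L.
Concentrations: [A] = 3.98 − 3.98X; [D] = 11.9X.
Kc = [D]^3 / ([A]).
Equating to 366 (mol/L)^2: the physical root is X = 0.662.

X = 0.662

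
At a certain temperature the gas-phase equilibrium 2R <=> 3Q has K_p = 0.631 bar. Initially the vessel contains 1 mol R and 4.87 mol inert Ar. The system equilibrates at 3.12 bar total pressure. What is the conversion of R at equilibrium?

Take 1 mol R as basis and let X be its fractional conversion, so ξ = 0.5X.
Moles: n_R = 1 − X; n_Q = 1.5X; n_I = 4.87 (inert).
Total moles n_T = 5.87 + 0.5X.
y_i = n_i/n_T, p_i = y_i·P. K_p = p_Q^3 / (p_R^2).
Substituting and setting equal to 0.631 bar gives a polynomial in X; the root in (0,1) is X = 0.469.

X = 0.469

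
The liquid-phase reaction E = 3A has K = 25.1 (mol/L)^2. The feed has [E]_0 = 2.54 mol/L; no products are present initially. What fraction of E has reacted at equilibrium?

Let X = conversion of E; extent ξ = 2.54·X mol/L.
Concentrations: [E] = 2.54 − 2.54X; [A] = 7.62X.
K = [A]^3 / ([E]).
Solving K = 25.1 for X ∈ (0,1): X = 0.434.

X = 0.434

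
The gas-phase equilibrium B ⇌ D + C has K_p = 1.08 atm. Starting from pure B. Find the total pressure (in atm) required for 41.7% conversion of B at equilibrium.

P = 5.13 atm

Basis: 1 mol B initially; let X = conversion of B. Extent ξ = X.
Moles: n_B = 1 − X; n_D = X; n_C = X.
Total moles n_T = 1 + X.
K_p = p_D p_C / (p_B) with p_i = (n_i/n_T)·P.
At X = 0.417: the mole-fraction product g(X) = Π y_i^ν_i = 0.2105. Since K_p = g(X)·P^{1}, P = (K_p/g)^(1/1) = (1.08/0.2105)^(1/1) = 5.13 atm.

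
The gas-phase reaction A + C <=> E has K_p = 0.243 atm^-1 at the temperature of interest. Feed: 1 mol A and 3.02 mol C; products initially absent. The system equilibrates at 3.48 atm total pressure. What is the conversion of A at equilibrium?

Basis: 1 mol A initially; let X = conversion of A. Extent ξ = X.
Moles: n_A = 1 − X; n_C = 3.02 − X; n_E = X.
Total moles n_T = 4.02 − X.
With p_i = (n_i/n_T)P, K_p = p_E / (p_A p_C).
Setting this equal to 0.243 atm^-1 and taking the physical root (0 < X < 1) gives X = 0.380.

X = 0.380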